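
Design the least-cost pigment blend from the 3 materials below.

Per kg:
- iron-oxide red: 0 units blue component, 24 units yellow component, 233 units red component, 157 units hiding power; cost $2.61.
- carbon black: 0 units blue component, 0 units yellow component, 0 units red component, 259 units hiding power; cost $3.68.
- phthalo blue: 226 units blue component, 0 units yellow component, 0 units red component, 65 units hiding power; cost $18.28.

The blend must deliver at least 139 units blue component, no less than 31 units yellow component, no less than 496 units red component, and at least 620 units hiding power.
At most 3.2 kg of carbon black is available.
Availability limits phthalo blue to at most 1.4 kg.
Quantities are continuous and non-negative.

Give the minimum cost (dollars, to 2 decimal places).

Let x1 = kg of iron-oxide red, x2 = kg of carbon black, x3 = kg of phthalo blue.
min 2.61x1 + 3.68x2 + 18.28x3 s.t.:
  226x3 ≥ 139   (blue component)
  24x1 ≥ 31   (yellow component)
  233x1 ≥ 496   (red component)
  157x1 + 259x2 + 65x3 ≥ 620   (hiding power)
  x2 ≤ 3.2
  x3 ≤ 1.4
  x1, x2, x3 ≥ 0.
The optimal mix uses every input. There the blue component, red component, hiding power constraints are tight.
Optimal quantities: iron-oxide red = 2.129 kg, carbon black = 0.9491 kg, phthalo blue = 0.615 kg.
Total cost: 2.61·2.129 + 3.68·0.9491 + 18.28·0.615 = 20.2916.

$20.29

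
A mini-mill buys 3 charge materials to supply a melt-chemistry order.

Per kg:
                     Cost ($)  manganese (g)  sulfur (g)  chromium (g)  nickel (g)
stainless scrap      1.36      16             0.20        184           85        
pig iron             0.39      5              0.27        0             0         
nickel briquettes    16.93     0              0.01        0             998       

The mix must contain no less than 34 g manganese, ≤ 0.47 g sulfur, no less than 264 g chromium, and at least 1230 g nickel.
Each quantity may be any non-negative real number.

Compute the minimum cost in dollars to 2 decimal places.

$20.68

Let x1 = kg of stainless scrap, x2 = kg of pig iron, x3 = kg of nickel briquettes.
min 1.36x1 + 0.39x2 + 16.93x3 s.t.:
  16x1 + 5x2 ≥ 34   (manganese)
  0.2x1 + 0.27x2 + 0.01x3 ≤ 0.47   (sulfur)
  184x1 ≥ 264   (chromium)
  85x1 + 998x3 ≥ 1230   (nickel)
  x1, x2, x3 ≥ 0.
The cheapest feasible vertex uses only stainless scrap, nickel briquettes; pig iron is not used. Binding constraints: sulfur and nickel.
So stainless scrap = 2.298 kg, nickel briquettes = 1.037 kg.
Cost = 1.36·2.298 + 16.93·1.037 = 20.6817.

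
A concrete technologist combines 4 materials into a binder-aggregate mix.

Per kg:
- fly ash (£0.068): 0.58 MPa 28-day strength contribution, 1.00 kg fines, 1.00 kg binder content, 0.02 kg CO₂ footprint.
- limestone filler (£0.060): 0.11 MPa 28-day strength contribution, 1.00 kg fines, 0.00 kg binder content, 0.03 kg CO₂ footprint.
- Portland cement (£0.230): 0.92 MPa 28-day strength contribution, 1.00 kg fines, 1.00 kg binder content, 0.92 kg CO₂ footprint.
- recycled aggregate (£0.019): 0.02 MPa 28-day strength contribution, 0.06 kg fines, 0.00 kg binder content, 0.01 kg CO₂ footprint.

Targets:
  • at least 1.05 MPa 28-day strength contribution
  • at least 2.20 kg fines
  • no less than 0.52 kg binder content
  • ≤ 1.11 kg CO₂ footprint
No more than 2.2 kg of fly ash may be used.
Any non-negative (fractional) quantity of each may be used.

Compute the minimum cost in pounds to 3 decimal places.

This is a linear program. Let x1 = kg of fly ash, x2 = kg of limestone filler, x3 = kg of Portland cement, x4 = kg of recycled aggregate.
Minimize 0.068x1 + 0.06x2 + 0.23x3 + 0.019x4 with:
  0.58x1 + 0.11x2 + 0.92x3 + 0.02x4 ≥ 1.05   (28-day strength contribution)
  1x1 + 1x2 + 1x3 + 0.06x4 ≥ 2.2   (fines)
  1x1 + 1x3 ≥ 0.52   (binder content)
  0.02x1 + 0.03x2 + 0.92x3 + 0.01x4 ≤ 1.11   (CO₂ footprint)
  x1 ≤ 2.2
  x1, x2, x3, x4 ≥ 0.
At the optimum only fly ash, limestone filler are positive (Portland cement, recycled aggregate = 0). There the 28-day strength contribution and fines constraints are tight.
Solving gives x1 = 1.719, x2 = 0.4809.
Hence cost = 0.068·1.719 + 0.06·0.4809 = £0.14575.

£0.146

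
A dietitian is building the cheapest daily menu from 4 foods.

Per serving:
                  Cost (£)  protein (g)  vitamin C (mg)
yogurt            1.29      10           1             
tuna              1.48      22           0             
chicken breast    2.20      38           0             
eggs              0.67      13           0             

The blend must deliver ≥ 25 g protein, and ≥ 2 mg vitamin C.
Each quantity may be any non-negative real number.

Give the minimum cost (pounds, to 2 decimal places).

Let x1 = servings of yogurt, x2 = servings of tuna, x3 = servings of chicken breast, x4 = servings of eggs.
min 1.29x1 + 1.48x2 + 2.2x3 + 0.67x4 s.t.:
  10x1 + 22x2 + 38x3 + 13x4 ≥ 25   (protein)
  1x1 ≥ 2   (vitamin C)
  x1, x2, x3, x4 ≥ 0.
At the optimum only yogurt, eggs are positive (tuna, chicken breast = 0). The protein and vitamin C requirements are met with equality.
So yogurt = 2 servings, eggs = 0.3846 servings.
Cost = 1.29·2 + 0.67·0.3846 = 2.8377.

£2.84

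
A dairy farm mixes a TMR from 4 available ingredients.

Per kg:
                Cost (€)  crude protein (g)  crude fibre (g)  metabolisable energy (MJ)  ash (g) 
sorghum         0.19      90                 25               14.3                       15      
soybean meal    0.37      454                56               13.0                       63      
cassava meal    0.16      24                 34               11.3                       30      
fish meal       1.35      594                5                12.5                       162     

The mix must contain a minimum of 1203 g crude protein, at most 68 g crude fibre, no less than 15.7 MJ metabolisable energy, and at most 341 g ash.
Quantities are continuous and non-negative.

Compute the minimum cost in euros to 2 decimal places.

Treat it as an LP. Let x1 = kg of sorghum, x2 = kg of soybean meal, x3 = kg of cassava meal, x4 = kg of fish meal.
Minimise 0.19x1 + 0.37x2 + 0.16x3 + 1.35x4 subject to:
  90x1 + 454x2 + 24x3 + 594x4 ≥ 1203   (crude protein)
  25x1 + 56x2 + 34x3 + 5x4 ≤ 68   (crude fibre)
  14.3x1 + 13x2 + 11.3x3 + 12.5x4 ≥ 15.7   (metabolisable energy)
  15x1 + 63x2 + 30x3 + 162x4 ≤ 341   (ash)
  x1, x2, x3, x4 ≥ 0.
At the optimum only soybean meal, fish meal are positive (sorghum, cassava meal = 0). The crude protein and crude fibre requirements are met with equality.
That vertex is x2 = 1.109, x4 = 1.178.
Objective = 0.37·1.109 + 1.35·1.178 = 2.0006.

€2.00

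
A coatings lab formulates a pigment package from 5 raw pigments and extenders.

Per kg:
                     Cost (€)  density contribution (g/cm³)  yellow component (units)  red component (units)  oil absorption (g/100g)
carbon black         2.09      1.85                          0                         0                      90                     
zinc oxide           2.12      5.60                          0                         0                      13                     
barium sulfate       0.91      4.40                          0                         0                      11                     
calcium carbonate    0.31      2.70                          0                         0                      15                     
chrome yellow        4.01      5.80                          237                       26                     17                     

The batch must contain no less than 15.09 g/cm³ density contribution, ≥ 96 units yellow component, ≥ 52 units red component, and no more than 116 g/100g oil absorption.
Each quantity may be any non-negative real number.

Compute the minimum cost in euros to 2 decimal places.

Set it up as a linear program. Let x1 = kg of carbon black, x2 = kg of zinc oxide, x3 = kg of barium sulfate, x4 = kg of calcium carbonate, x5 = kg of chrome yellow.
Minimize 2.09x1 + 2.12x2 + 0.91x3 + 0.31x4 + 4.01x5 s.t.:
  1.85x1 + 5.6x2 + 4.4x3 + 2.7x4 + 5.8x5 ≥ 15.09   (density contribution)
  237x5 ≥ 96   (yellow component)
  26x5 ≥ 52   (red component)
  90x1 + 13x2 + 11x3 + 15x4 + 17x5 ≤ 116   (oil absorption)
  x1, x2, x3, x4, x5 ≥ 0.
The minimum-cost mix takes nothing from carbon black, zinc oxide, barium sulfate — only calcium carbonate, chrome yellow. The density contribution and red component requirements are met with equality.
So calcium carbonate = 1.293 kg, chrome yellow = 2 kg.
Objective = 0.31·1.293 + 4.01·2 = 8.4208.

€8.42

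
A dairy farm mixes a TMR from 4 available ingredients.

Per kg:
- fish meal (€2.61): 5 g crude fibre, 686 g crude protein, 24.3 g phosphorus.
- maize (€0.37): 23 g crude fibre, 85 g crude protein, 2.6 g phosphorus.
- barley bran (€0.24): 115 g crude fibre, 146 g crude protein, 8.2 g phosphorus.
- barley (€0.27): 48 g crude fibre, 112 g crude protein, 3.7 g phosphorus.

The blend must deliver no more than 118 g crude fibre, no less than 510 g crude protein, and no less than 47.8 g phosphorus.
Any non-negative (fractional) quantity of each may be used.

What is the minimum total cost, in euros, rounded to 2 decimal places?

€4.52

Set it up as a linear program. Let x1 = kg of fish meal, x2 = kg of maize, x3 = kg of barley bran, x4 = kg of barley.
Minimize 2.61x1 + 0.37x2 + 0.24x3 + 0.27x4 s.t.:
  5x1 + 23x2 + 115x3 + 48x4 ≤ 118   (crude fibre)
  686x1 + 85x2 + 146x3 + 112x4 ≥ 510   (crude protein)
  24.3x1 + 2.6x2 + 8.2x3 + 3.7x4 ≥ 47.8   (phosphorus)
  x1, x2, x3, x4 ≥ 0.
The cheapest feasible vertex uses only fish meal, barley bran; maize, barley are not used. There the crude fibre and phosphorus constraints are tight.
Solving gives x1 = 1.645, x3 = 0.9546.
Total cost: 2.61·1.645 + 0.24·0.9546 = 4.5226.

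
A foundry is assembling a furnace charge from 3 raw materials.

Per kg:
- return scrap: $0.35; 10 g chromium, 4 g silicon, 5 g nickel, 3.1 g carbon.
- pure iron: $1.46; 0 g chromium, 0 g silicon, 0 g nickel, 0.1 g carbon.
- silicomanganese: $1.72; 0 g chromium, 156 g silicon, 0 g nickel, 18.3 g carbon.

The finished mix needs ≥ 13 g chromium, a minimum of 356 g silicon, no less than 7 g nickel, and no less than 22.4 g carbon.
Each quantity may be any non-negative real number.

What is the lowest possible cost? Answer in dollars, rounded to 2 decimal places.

This is a linear program. Let x1 = kg of return scrap, x2 = kg of pure iron, x3 = kg of silicomanganese.
Minimize 0.35x1 + 1.46x2 + 1.72x3 subject to:
  10x1 ≥ 13   (chromium)
  4x1 + 156x3 ≥ 356   (silicon)
  5x1 ≥ 7   (nickel)
  3.1x1 + 0.1x2 + 18.3x3 ≥ 22.4   (carbon)
  x1, x2, x3 ≥ 0.
The cheapest feasible vertex uses only return scrap, silicomanganese; pure iron is not used. The silicon and nickel requirements are met with equality.
That vertex is x1 = 1.4, x3 = 2.246.
Objective = 0.35·1.4 + 1.72·2.246 = 4.3531.

$4.35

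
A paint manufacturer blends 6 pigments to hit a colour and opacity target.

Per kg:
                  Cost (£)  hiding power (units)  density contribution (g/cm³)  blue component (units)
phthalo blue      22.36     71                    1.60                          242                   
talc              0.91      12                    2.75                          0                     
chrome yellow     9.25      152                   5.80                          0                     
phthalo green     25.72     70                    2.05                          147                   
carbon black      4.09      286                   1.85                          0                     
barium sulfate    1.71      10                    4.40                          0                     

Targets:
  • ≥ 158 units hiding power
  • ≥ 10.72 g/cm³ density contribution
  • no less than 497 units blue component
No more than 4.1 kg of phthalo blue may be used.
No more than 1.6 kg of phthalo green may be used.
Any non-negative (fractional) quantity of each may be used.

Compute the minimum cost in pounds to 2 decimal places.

Treat it as an LP. Let x1 = kg of phthalo blue, x2 = kg of talc, x3 = kg of chrome yellow, x4 = kg of phthalo green, x5 = kg of carbon black, x6 = kg of barium sulfate.
Minimize 22.36x1 + 0.91x2 + 9.25x3 + 25.72x4 + 4.09x5 + 1.71x6 s.t.:
  71x1 + 12x2 + 152x3 + 70x4 + 286x5 + 10x6 ≥ 158   (hiding power)
  1.6x1 + 2.75x2 + 5.8x3 + 2.05x4 + 1.85x5 + 4.4x6 ≥ 10.72   (density contribution)
  242x1 + 147x4 ≥ 497   (blue component)
  x1 ≤ 4.1
  x4 ≤ 1.6
  x1, x2, x3, x4, x5, x6 ≥ 0.
The cheapest feasible vertex uses only phthalo blue, talc; chrome yellow, phthalo green, carbon black, barium sulfate are not used. Binding constraints: density contribution and blue component.
That vertex is x1 = 2.0537, x2 = 2.7033.
Objective = 22.36·2.0537 + 0.91·2.7033 = 48.3807.

£48.38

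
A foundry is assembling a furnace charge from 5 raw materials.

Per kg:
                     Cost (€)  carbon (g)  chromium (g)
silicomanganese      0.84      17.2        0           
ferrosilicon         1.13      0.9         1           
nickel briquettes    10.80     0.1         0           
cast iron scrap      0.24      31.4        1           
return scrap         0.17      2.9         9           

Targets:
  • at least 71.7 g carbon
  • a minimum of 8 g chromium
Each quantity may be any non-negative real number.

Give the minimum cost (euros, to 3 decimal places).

Set it up as a linear program. Let x1 = kg of silicomanganese, x2 = kg of ferrosilicon, x3 = kg of nickel briquettes, x4 = kg of cast iron scrap, x5 = kg of return scrap.
Minimize 0.84x1 + 1.13x2 + 10.8x3 + 0.24x4 + 0.17x5 s.t.:
  17.2x1 + 0.9x2 + 0.1x3 + 31.4x4 + 2.9x5 ≥ 71.7   (carbon)
  1x2 + 1x4 + 9x5 ≥ 8   (chromium)
  x1, x2, x3, x4, x5 ≥ 0.
The cheapest feasible vertex uses only cast iron scrap, return scrap; silicomanganese, ferrosilicon, nickel briquettes are not used. There the carbon and chromium constraints are tight.
So cast iron scrap = 2.224 kg, return scrap = 0.6418 kg.
Total cost: 0.24·2.224 + 0.17·0.6418 = 0.64287.

€0.643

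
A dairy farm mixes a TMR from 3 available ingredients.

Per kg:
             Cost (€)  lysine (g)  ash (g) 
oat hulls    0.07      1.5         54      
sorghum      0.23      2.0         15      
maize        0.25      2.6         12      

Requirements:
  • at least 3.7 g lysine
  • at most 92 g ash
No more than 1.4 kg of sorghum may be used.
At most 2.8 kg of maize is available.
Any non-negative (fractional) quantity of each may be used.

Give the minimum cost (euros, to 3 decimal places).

Treat it as an LP. Let x1 = kg of oat hulls, x2 = kg of sorghum, x3 = kg of maize.
Minimize 0.07x1 + 0.23x2 + 0.25x3 subject to:
  1.5x1 + 2x2 + 2.6x3 ≥ 3.7   (lysine)
  54x1 + 15x2 + 12x3 ≤ 92   (ash)
  x2 ≤ 1.4
  x3 ≤ 2.8
  x1, x2, x3 ≥ 0.
The optimal basis is {oat hulls, maize}; sorghum drops out. The lysine and ash requirements are met with equality.
That vertex is x1 = 1.592, x3 = 0.5049.
Objective = 0.07·1.592 + 0.25·0.5049 = 0.23767.

€0.238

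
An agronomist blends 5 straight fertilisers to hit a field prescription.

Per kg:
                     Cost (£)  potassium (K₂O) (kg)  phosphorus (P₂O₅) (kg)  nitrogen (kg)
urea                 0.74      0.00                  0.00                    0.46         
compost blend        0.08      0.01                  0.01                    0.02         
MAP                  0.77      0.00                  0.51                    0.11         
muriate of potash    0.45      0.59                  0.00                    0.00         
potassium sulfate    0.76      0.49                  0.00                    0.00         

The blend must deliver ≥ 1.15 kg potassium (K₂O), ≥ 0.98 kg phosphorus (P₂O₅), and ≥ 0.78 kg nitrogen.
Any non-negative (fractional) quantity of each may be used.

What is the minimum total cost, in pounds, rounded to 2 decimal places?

Let x1 = kg of urea, x2 = kg of compost blend, x3 = kg of MAP, x4 = kg of muriate of potash, x5 = kg of potassium sulfate.
Minimise 0.74x1 + 0.08x2 + 0.77x3 + 0.45x4 + 0.76x5 with:
  0.01x2 + 0.59x4 + 0.49x5 ≥ 1.15   (potassium (K₂O))
  0.01x2 + 0.51x3 ≥ 0.98   (phosphorus (P₂O₅))
  0.46x1 + 0.02x2 + 0.11x3 ≥ 0.78   (nitrogen)
  x1, x2, x3, x4, x5 ≥ 0.
At the optimum only urea, MAP, muriate of potash are positive (compost blend, potassium sulfate = 0). The potassium (K₂O), phosphorus (P₂O₅), nitrogen requirements are met with equality.
So urea = 1.236 kg, MAP = 1.922 kg, muriate of potash = 1.949 kg.
Cost = 0.74·1.236 + 0.77·1.922 + 0.45·1.949 = 3.2716.

£3.27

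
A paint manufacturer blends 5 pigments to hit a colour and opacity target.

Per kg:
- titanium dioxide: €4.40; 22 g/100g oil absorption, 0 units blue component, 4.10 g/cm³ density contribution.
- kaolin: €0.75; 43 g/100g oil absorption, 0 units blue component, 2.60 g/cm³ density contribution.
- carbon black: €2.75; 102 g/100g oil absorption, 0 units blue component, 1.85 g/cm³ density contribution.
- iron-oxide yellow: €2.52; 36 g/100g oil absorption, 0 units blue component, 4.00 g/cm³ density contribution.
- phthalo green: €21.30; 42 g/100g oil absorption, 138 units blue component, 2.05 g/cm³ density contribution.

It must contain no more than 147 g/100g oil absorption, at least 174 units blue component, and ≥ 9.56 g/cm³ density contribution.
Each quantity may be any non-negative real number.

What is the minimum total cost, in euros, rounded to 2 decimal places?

€29.83

Let x1 = kg of titanium dioxide, x2 = kg of kaolin, x3 = kg of carbon black, x4 = kg of iron-oxide yellow, x5 = kg of phthalo green.
min 4.4x1 + 0.75x2 + 2.75x3 + 2.52x4 + 21.3x5 s.t.:
  22x1 + 43x2 + 102x3 + 36x4 + 42x5 ≤ 147   (oil absorption)
  138x5 ≥ 174   (blue component)
  4.1x1 + 2.6x2 + 1.85x3 + 4x4 + 2.05x5 ≥ 9.56   (density contribution)
  x1, x2, x3, x4, x5 ≥ 0.
The minimum-cost mix takes nothing from titanium dioxide, carbon black — only kaolin, iron-oxide yellow, phthalo green. Binding constraints: oil absorption, blue component, density contribution.
Solving gives x2 = 1.5952, x4 = 0.7069, x5 = 1.2609.
Cost = 0.75·1.5952 + 2.52·0.7069 + 21.3·1.2609 = 29.83496.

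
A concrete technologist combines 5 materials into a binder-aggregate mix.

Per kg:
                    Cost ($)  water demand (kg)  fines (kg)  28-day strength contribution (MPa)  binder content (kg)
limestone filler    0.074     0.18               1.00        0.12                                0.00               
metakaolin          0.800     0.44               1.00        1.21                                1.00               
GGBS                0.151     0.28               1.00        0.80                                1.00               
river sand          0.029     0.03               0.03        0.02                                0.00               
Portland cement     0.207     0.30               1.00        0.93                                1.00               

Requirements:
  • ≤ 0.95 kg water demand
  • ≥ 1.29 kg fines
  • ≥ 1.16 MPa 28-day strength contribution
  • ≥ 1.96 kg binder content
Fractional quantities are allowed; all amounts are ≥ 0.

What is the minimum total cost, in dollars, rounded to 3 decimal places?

Let x1 = kg of limestone filler, x2 = kg of metakaolin, x3 = kg of GGBS, x4 = kg of river sand, x5 = kg of Portland cement.
Minimize 0.074x1 + 0.8x2 + 0.151x3 + 0.029x4 + 0.207x5 s.t.:
  0.18x1 + 0.44x2 + 0.28x3 + 0.03x4 + 0.3x5 ≤ 0.95   (water demand)
  1x1 + 1x2 + 1x3 + 0.03x4 + 1x5 ≥ 1.29   (fines)
  0.12x1 + 1.21x2 + 0.8x3 + 0.02x4 + 0.93x5 ≥ 1.16   (28-day strength contribution)
  1x2 + 1x3 + 1x5 ≥ 1.96   (binder content)
  x1, x2, x3, x4, x5 ≥ 0.
The cheapest feasible vertex uses only GGBS; limestone filler, metakaolin, river sand, Portland cement are not used. There the binder content constraint is tight.
Optimal quantities: GGBS = 1.96 kg.
Cost = 0.151·1.96 = 0.29596.

$0.296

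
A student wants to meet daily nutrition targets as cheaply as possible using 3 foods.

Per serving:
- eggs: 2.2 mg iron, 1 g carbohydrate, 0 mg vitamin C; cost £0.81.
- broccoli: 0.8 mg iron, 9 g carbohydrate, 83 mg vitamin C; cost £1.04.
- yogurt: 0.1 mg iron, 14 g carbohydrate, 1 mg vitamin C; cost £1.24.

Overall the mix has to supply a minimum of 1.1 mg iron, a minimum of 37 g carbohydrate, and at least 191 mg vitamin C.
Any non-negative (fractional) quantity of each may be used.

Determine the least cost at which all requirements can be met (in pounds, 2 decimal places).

£3.83

Treat it as an LP. Let x1 = servings of eggs, x2 = servings of broccoli, x3 = servings of yogurt.
Minimize 0.81x1 + 1.04x2 + 1.24x3 s.t.:
  2.2x1 + 0.8x2 + 0.1x3 ≥ 1.1   (iron)
  1x1 + 9x2 + 14x3 ≥ 37   (carbohydrate)
  83x2 + 1x3 ≥ 191   (vitamin C)
  x1, x2, x3 ≥ 0.
The minimum-cost mix takes nothing from eggs — only broccoli, yogurt. There the carbohydrate and vitamin C constraints are tight.
That vertex is x2 = 2.287, x3 = 1.173.
Hence cost = 1.04·2.287 + 1.24·1.173 = £3.8330.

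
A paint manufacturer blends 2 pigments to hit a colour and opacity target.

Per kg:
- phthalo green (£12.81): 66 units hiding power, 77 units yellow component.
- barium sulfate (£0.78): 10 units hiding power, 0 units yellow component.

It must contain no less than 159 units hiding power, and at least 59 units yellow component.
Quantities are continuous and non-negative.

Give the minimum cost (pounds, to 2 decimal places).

£18.27

Let x1 = kg of phthalo green, x2 = kg of barium sulfate.
Minimise 12.81x1 + 0.78x2 s.t.:
  66x1 + 10x2 ≥ 159   (hiding power)
  77x1 ≥ 59   (yellow component)
  x1, x2 ≥ 0.
Both inputs are positive at the optimum. The hiding power and yellow component requirements are met with equality.
Optimal quantities: phthalo green = 0.7662 kg, barium sulfate = 10.84 kg.
Total cost: 12.81·0.7662 + 0.78·10.84 = 18.2702.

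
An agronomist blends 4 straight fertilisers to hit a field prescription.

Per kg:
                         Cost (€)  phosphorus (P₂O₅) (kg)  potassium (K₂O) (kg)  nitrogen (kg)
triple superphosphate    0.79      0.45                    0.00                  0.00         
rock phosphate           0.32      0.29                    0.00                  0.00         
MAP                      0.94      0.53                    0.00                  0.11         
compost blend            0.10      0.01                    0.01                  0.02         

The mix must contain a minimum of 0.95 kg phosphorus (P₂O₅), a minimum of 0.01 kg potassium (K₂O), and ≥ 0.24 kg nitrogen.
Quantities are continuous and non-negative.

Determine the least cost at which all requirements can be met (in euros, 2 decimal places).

€1.88

This is a linear program. Let x1 = kg of triple superphosphate, x2 = kg of rock phosphate, x3 = kg of MAP, x4 = kg of compost blend.
Minimize 0.79x1 + 0.32x2 + 0.94x3 + 0.1x4 subject to:
  0.45x1 + 0.29x2 + 0.53x3 + 0.01x4 ≥ 0.95   (phosphorus (P₂O₅))
  0.01x4 ≥ 0.01   (potassium (K₂O))
  0.11x3 + 0.02x4 ≥ 0.24   (nitrogen)
  x1, x2, x3, x4 ≥ 0.
The cheapest feasible vertex uses only MAP, compost blend; triple superphosphate, rock phosphate are not used. Binding constraints: phosphorus (P₂O₅) and nitrogen.
That vertex is x3 = 1.747, x4 = 2.389.
Hence cost = 0.94·1.747 + 0.1·2.389 = €1.8811.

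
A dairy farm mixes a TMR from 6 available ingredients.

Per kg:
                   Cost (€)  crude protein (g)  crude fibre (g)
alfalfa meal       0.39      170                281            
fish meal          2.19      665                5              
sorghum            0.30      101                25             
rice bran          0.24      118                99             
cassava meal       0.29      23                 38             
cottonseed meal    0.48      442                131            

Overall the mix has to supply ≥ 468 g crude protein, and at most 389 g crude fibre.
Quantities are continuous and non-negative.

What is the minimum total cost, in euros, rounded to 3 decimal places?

€0.508

Let x1 = kg of alfalfa meal, x2 = kg of fish meal, x3 = kg of sorghum, x4 = kg of rice bran, x5 = kg of cassava meal, x6 = kg of cottonseed meal.
Minimise 0.39x1 + 2.19x2 + 0.3x3 + 0.24x4 + 0.29x5 + 0.48x6 subject to:
  170x1 + 665x2 + 101x3 + 118x4 + 23x5 + 442x6 ≥ 468   (crude protein)
  281x1 + 5x2 + 25x3 + 99x4 + 38x5 + 131x6 ≤ 389   (crude fibre)
  x1, x2, x3, x4, x5, x6 ≥ 0.
At the optimum only cottonseed meal is positive (alfalfa meal, fish meal, sorghum, rice bran, cassava meal = 0). The crude protein requirement is met with equality.
So cottonseed meal = 1.059 kg.
Cost = 0.48·1.059 = 0.50832.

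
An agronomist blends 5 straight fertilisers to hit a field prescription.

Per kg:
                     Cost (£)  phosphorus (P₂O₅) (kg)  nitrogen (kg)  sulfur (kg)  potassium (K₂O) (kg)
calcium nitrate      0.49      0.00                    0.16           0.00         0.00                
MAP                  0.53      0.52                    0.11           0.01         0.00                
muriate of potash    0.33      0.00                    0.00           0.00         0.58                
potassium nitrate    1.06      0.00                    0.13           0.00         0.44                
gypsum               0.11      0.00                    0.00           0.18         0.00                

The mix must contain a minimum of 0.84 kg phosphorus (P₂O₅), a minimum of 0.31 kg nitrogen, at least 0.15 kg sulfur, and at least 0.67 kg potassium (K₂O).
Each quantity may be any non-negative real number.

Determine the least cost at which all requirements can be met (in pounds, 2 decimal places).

Set it up as a linear program. Let x1 = kg of calcium nitrate, x2 = kg of MAP, x3 = kg of muriate of potash, x4 = kg of potassium nitrate, x5 = kg of gypsum.
Minimize 0.49x1 + 0.53x2 + 0.33x3 + 1.06x4 + 0.11x5 subject to:
  0.52x2 ≥ 0.84   (phosphorus (P₂O₅))
  0.16x1 + 0.11x2 + 0.13x4 ≥ 0.31   (nitrogen)
  0.01x2 + 0.18x5 ≥ 0.15   (sulfur)
  0.58x3 + 0.44x4 ≥ 0.67   (potassium (K₂O))
  x1, x2, x3, x4, x5 ≥ 0.
At the optimum only calcium nitrate, MAP, muriate of potash, gypsum are positive (potassium nitrate = 0). The phosphorus (P₂O₅), nitrogen, sulfur, potassium (K₂O) requirements are met with equality.
That vertex is x1 = 0.8269, x2 = 1.615, x3 = 1.155, x5 = 0.7436.
Hence cost = 0.49·0.8269 + 0.53·1.615 + 0.33·1.155 + 0.11·0.7436 = £1.7241.

£1.72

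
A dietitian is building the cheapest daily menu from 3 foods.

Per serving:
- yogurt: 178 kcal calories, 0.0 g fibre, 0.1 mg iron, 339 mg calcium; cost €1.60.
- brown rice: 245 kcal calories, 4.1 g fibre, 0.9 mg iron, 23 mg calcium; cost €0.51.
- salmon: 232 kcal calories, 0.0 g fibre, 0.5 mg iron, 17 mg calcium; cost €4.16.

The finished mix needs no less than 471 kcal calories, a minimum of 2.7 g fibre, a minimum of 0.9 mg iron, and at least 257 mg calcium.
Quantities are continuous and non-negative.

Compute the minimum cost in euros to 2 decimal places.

€1.79

Treat it as an LP. Let x1 = servings of yogurt, x2 = servings of brown rice, x3 = servings of salmon.
Minimise 1.6x1 + 0.51x2 + 4.16x3 s.t.:
  178x1 + 245x2 + 232x3 ≥ 471   (calories)
  4.1x2 ≥ 2.7   (fibre)
  0.1x1 + 0.9x2 + 0.5x3 ≥ 0.9   (iron)
  339x1 + 23x2 + 17x3 ≥ 257   (calcium)
  x1, x2, x3 ≥ 0.
At the optimum only yogurt, brown rice are positive (salmon = 0). The calories and calcium requirements are met with equality.
Solving gives x1 = 0.6602, x2 = 1.443.
Objective = 1.6·0.6602 + 0.51·1.443 = 1.7923.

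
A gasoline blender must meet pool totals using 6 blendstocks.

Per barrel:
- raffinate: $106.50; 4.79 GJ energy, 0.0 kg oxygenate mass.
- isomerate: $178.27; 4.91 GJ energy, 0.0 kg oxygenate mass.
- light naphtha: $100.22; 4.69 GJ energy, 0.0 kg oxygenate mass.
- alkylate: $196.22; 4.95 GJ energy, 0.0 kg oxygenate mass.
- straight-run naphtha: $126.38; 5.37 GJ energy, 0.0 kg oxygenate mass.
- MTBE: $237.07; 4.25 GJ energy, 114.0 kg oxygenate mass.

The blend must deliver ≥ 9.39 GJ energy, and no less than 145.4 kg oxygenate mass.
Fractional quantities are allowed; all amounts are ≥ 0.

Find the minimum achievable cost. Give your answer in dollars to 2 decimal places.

$387.19

Let x1 = barrels of raffinate, x2 = barrels of isomerate, x3 = barrels of light naphtha, x4 = barrels of alkylate, x5 = barrels of straight-run naphtha, x6 = barrels of MTBE.
min 106.5x1 + 178.27x2 + 100.22x3 + 196.22x4 + 126.38x5 + 237.07x6 s.t.:
  4.79x1 + 4.91x2 + 4.69x3 + 4.95x4 + 5.37x5 + 4.25x6 ≥ 9.39   (energy)
  114x6 ≥ 145.4   (oxygenate mass)
  x1, x2, x3, x4, x5, x6 ≥ 0.
The minimum-cost mix takes nothing from raffinate, isomerate, alkylate, straight-run naphtha — only light naphtha, MTBE. Binding constraints: energy and oxygenate mass.
So light naphtha = 0.846351 barrels, MTBE = 1.27544 barrels.
Hence cost = 100.22·0.846351 + 237.07·1.27544 = $387.1899.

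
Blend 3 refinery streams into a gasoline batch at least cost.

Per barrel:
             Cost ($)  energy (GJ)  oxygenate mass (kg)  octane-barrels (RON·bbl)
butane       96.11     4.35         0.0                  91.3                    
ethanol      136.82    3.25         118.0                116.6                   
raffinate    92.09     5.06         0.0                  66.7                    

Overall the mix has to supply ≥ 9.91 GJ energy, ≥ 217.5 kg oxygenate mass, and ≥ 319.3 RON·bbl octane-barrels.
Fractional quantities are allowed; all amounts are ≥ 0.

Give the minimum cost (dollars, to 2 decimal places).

Let x1 = barrels of butane, x2 = barrels of ethanol, x3 = barrels of raffinate.
Minimise 96.11x1 + 136.82x2 + 92.09x3 subject to:
  4.35x1 + 3.25x2 + 5.06x3 ≥ 9.91   (energy)
  118x2 ≥ 217.5   (oxygenate mass)
  91.3x1 + 116.6x2 + 66.7x3 ≥ 319.3   (octane-barrels)
  x1, x2, x3 ≥ 0.
At the optimum only butane, ethanol are positive (raffinate = 0). The oxygenate mass and octane-barrels requirements are met with equality.
So butane = 1.1433 barrels, ethanol = 1.8432 barrels.
Objective = 96.11·1.1433 + 136.82·1.8432 = 362.0692.

$362.07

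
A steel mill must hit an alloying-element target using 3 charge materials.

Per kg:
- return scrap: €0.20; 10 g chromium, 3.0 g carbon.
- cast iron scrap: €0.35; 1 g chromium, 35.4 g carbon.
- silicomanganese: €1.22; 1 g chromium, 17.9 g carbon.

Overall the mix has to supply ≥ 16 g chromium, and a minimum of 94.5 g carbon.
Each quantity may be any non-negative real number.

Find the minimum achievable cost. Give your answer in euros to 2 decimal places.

Let x1 = kg of return scrap, x2 = kg of cast iron scrap, x3 = kg of silicomanganese.
Minimize 0.2x1 + 0.35x2 + 1.22x3 with:
  10x1 + 1x2 + 1x3 ≥ 16   (chromium)
  3x1 + 35.4x2 + 17.9x3 ≥ 94.5   (carbon)
  x1, x2, x3 ≥ 0.
The cheapest feasible vertex uses only return scrap, cast iron scrap; silicomanganese is not used. There the chromium and carbon constraints are tight.
So return scrap = 1.344 kg, cast iron scrap = 2.556 kg.
Cost = 0.2·1.344 + 0.35·2.556 = 1.1634.

€1.16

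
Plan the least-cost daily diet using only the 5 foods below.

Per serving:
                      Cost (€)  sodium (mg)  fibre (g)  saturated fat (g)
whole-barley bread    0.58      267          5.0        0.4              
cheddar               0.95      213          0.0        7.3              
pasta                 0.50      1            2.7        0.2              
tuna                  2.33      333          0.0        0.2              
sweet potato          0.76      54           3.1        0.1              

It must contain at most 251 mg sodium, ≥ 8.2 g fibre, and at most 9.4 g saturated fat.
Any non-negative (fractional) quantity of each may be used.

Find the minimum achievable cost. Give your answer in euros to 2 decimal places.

Let x1 = servings of whole-barley bread, x2 = servings of cheddar, x3 = servings of pasta, x4 = servings of tuna, x5 = servings of sweet potato.
Minimize 0.58x1 + 0.95x2 + 0.5x3 + 2.33x4 + 0.76x5 subject to:
  267x1 + 213x2 + 1x3 + 333x4 + 54x5 ≤ 251   (sodium)
  5x1 + 2.7x3 + 3.1x5 ≥ 8.2   (fibre)
  0.4x1 + 7.3x2 + 0.2x3 + 0.2x4 + 0.1x5 ≤ 9.4   (saturated fat)
  x1, x2, x3, x4, x5 ≥ 0.
The minimum-cost mix takes nothing from cheddar, tuna, sweet potato — only whole-barley bread, pasta. Binding constraints: sodium and fibre.
So whole-barley bread = 0.93519 servings, pasta = 1.3052 servings.
Hence cost = 0.58·0.93519 + 0.5·1.3052 = €1.19501.

€1.20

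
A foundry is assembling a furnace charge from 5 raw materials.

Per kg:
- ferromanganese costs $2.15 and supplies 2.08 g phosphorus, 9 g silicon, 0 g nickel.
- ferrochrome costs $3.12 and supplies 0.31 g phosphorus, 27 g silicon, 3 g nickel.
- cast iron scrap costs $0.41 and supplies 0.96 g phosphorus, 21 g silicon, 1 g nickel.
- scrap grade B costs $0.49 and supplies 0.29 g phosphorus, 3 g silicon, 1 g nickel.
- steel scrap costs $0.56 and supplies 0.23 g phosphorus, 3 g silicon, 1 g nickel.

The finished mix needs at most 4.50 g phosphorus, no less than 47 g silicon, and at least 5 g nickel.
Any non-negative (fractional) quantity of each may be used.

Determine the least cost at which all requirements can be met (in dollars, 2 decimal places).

Let x1 = kg of ferromanganese, x2 = kg of ferrochrome, x3 = kg of cast iron scrap, x4 = kg of scrap grade B, x5 = kg of steel scrap.
min 2.15x1 + 3.12x2 + 0.41x3 + 0.49x4 + 0.56x5 with:
  2.08x1 + 0.31x2 + 0.96x3 + 0.29x4 + 0.23x5 ≤ 4.5   (phosphorus)
  9x1 + 27x2 + 21x3 + 3x4 + 3x5 ≥ 47   (silicon)
  3x2 + 1x3 + 1x4 + 1x5 ≥ 5   (nickel)
  x1, x2, x3, x4, x5 ≥ 0.
The cheapest feasible vertex uses only cast iron scrap, scrap grade B; ferromanganese, ferrochrome, steel scrap are not used. There the phosphorus and nickel constraints are tight.
That vertex is x3 = 4.552, x4 = 0.4478.
Objective = 0.41·4.552 + 0.49·0.4478 = 2.0857.

$2.09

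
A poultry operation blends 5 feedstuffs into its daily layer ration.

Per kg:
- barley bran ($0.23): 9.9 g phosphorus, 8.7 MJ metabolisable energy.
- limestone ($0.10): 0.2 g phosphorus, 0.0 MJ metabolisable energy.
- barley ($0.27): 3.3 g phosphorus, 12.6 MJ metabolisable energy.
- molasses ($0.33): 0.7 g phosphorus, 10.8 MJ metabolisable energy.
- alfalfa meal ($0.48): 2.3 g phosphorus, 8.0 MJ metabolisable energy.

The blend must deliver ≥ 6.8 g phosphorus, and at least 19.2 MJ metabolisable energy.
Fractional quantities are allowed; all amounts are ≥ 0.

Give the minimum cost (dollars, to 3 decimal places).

Set it up as a linear program. Let x1 = kg of barley bran, x2 = kg of limestone, x3 = kg of barley, x4 = kg of molasses, x5 = kg of alfalfa meal.
min 0.23x1 + 0.1x2 + 0.27x3 + 0.33x4 + 0.48x5 subject to:
  9.9x1 + 0.2x2 + 3.3x3 + 0.7x4 + 2.3x5 ≥ 6.8   (phosphorus)
  8.7x1 + 12.6x3 + 10.8x4 + 8x5 ≥ 19.2   (metabolisable energy)
  x1, x2, x3, x4, x5 ≥ 0.
The optimal basis is {barley bran, barley}; limestone, molasses, alfalfa meal drop out. There the phosphorus and metabolisable energy constraints are tight.
That vertex is x1 = 0.23243, x3 = 1.3633.
Total cost: 0.23·0.23243 + 0.27·1.3633 = 0.42155.

$0.422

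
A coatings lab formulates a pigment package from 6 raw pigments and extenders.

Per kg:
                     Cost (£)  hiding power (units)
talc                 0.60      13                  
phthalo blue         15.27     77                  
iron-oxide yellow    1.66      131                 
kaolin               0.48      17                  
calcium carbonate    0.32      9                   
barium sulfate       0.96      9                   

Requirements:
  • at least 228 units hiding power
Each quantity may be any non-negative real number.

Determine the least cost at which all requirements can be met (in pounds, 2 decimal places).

Let x1 = kg of talc, x2 = kg of phthalo blue, x3 = kg of iron-oxide yellow, x4 = kg of kaolin, x5 = kg of calcium carbonate, x6 = kg of barium sulfate.
min 0.6x1 + 15.27x2 + 1.66x3 + 0.48x4 + 0.32x5 + 0.96x6 with:
  13x1 + 77x2 + 131x3 + 17x4 + 9x5 + 9x6 ≥ 228   (hiding power)
  x1, x2, x3, x4, x5, x6 ≥ 0.
The minimum-cost mix takes nothing from talc, phthalo blue, kaolin, calcium carbonate, barium sulfate — only iron-oxide yellow. Binding constraint: hiding power.
So iron-oxide yellow = 1.74 kg.
Hence cost = 1.66·1.74 = £2.8884.

£2.89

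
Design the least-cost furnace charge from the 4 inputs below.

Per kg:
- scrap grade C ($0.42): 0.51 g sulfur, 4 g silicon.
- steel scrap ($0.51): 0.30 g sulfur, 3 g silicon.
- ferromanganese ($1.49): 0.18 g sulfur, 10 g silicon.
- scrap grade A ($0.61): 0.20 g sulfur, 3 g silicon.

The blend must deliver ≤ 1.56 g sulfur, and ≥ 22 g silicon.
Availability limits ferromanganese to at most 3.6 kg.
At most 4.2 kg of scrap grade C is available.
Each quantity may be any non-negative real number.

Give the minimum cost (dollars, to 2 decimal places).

Let x1 = kg of scrap grade C, x2 = kg of steel scrap, x3 = kg of ferromanganese, x4 = kg of scrap grade A.
min 0.42x1 + 0.51x2 + 1.49x3 + 0.61x4 s.t.:
  0.51x1 + 0.3x2 + 0.18x3 + 0.2x4 ≤ 1.56   (sulfur)
  4x1 + 3x2 + 10x3 + 3x4 ≥ 22   (silicon)
  x3 ≤ 3.6
  x1 ≤ 4.2
  x1, x2, x3, x4 ≥ 0.
The cheapest feasible vertex uses only scrap grade C, ferromanganese; steel scrap, scrap grade A are not used. The sulfur and silicon requirements are met with equality.
Optimal quantities: scrap grade C = 2.658 kg, ferromanganese = 1.137 kg.
Hence cost = 0.42·2.658 + 1.49·1.137 = $2.8105.

$2.81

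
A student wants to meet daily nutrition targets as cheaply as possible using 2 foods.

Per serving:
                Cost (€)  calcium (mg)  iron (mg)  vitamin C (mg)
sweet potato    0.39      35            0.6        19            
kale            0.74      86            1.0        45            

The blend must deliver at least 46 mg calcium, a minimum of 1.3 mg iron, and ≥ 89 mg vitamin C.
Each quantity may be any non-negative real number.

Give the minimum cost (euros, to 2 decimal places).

This is a linear program. Let x1 = servings of sweet potato, x2 = servings of kale.
Minimize 0.39x1 + 0.74x2 subject to:
  35x1 + 86x2 ≥ 46   (calcium)
  0.6x1 + 1x2 ≥ 1.3   (iron)
  19x1 + 45x2 ≥ 89   (vitamin C)
  x1, x2 ≥ 0.
The optimal basis is {kale}; sweet potato drops out. There the vitamin C constraint is tight.
Optimal quantities: kale = 1.978 servings.
Hence cost = 0.74·1.978 = €1.4637.

€1.46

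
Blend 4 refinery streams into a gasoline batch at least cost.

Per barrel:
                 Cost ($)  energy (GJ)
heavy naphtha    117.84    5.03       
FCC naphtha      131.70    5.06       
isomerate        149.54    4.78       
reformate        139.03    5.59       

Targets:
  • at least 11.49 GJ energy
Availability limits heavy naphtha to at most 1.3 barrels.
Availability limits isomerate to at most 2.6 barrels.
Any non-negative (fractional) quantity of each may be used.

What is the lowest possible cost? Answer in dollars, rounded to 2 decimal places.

Let x1 = barrels of heavy naphtha, x2 = barrels of FCC naphtha, x3 = barrels of isomerate, x4 = barrels of reformate.
min 117.84x1 + 131.7x2 + 149.54x3 + 139.03x4 subject to:
  5.03x1 + 5.06x2 + 4.78x3 + 5.59x4 ≥ 11.49   (energy)
  x1 ≤ 1.3
  x3 ≤ 2.6
  x1, x2, x3, x4 ≥ 0.
At the optimum only heavy naphtha, reformate are positive (FCC naphtha, isomerate = 0). Binding constraints: energy and the heavy naphtha cap.
So heavy naphtha = 1.3 barrels, reformate = 0.8857 barrels.
Cost = 117.84·1.3 + 139.03·0.8857 = 276.3309.

$276.33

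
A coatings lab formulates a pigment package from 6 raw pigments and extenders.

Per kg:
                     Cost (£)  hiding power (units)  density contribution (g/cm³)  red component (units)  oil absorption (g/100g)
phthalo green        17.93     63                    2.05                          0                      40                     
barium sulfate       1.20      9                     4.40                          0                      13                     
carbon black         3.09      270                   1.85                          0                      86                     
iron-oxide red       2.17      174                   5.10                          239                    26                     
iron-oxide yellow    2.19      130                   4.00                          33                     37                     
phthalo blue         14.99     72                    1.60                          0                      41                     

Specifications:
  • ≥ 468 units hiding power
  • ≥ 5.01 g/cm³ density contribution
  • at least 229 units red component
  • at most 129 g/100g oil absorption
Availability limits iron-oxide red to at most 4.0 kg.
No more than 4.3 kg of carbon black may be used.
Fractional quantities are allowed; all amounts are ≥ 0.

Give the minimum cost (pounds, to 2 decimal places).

Treat it as an LP. Let x1 = kg of phthalo green, x2 = kg of barium sulfate, x3 = kg of carbon black, x4 = kg of iron-oxide red, x5 = kg of iron-oxide yellow, x6 = kg of phthalo blue.
Minimise 17.93x1 + 1.2x2 + 3.09x3 + 2.17x4 + 2.19x5 + 14.99x6 s.t.:
  63x1 + 9x2 + 270x3 + 174x4 + 130x5 + 72x6 ≥ 468   (hiding power)
  2.05x1 + 4.4x2 + 1.85x3 + 5.1x4 + 4x5 + 1.6x6 ≥ 5.01   (density contribution)
  239x4 + 33x5 ≥ 229   (red component)
  40x1 + 13x2 + 86x3 + 26x4 + 37x5 + 41x6 ≤ 129   (oil absorption)
  x4 ≤ 4
  x3 ≤ 4.3
  x1, x2, x3, x4, x5, x6 ≥ 0.
At the optimum only carbon black, iron-oxide red are positive (phthalo green, barium sulfate, iron-oxide yellow, phthalo blue = 0). The hiding power and red component requirements are met with equality.
So carbon black = 1.116 kg, iron-oxide red = 0.9582 kg.
Total cost: 3.09·1.116 + 2.17·0.9582 = 5.5277.

£5.53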